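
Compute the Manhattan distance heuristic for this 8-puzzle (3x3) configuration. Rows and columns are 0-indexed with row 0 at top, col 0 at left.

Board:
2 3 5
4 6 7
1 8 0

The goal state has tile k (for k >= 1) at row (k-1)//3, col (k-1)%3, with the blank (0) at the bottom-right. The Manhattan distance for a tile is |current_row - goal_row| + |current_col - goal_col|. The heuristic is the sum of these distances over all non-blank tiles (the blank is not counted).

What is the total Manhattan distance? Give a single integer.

Tile 2: at (0,0), goal (0,1), distance |0-0|+|0-1| = 1
Tile 3: at (0,1), goal (0,2), distance |0-0|+|1-2| = 1
Tile 5: at (0,2), goal (1,1), distance |0-1|+|2-1| = 2
Tile 4: at (1,0), goal (1,0), distance |1-1|+|0-0| = 0
Tile 6: at (1,1), goal (1,2), distance |1-1|+|1-2| = 1
Tile 7: at (1,2), goal (2,0), distance |1-2|+|2-0| = 3
Tile 1: at (2,0), goal (0,0), distance |2-0|+|0-0| = 2
Tile 8: at (2,1), goal (2,1), distance |2-2|+|1-1| = 0
Sum: 1 + 1 + 2 + 0 + 1 + 3 + 2 + 0 = 10

Answer: 10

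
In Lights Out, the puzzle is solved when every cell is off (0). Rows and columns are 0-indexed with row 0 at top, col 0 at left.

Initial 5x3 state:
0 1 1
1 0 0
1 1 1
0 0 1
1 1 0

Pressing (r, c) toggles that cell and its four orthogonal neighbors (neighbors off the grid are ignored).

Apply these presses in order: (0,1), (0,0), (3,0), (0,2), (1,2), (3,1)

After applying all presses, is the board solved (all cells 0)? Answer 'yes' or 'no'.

After press 1 at (0,1):
1 0 0
1 1 0
1 1 1
0 0 1
1 1 0

After press 2 at (0,0):
0 1 0
0 1 0
1 1 1
0 0 1
1 1 0

After press 3 at (3,0):
0 1 0
0 1 0
0 1 1
1 1 1
0 1 0

After press 4 at (0,2):
0 0 1
0 1 1
0 1 1
1 1 1
0 1 0

After press 5 at (1,2):
0 0 0
0 0 0
0 1 0
1 1 1
0 1 0

After press 6 at (3,1):
0 0 0
0 0 0
0 0 0
0 0 0
0 0 0

Lights still on: 0

Answer: yes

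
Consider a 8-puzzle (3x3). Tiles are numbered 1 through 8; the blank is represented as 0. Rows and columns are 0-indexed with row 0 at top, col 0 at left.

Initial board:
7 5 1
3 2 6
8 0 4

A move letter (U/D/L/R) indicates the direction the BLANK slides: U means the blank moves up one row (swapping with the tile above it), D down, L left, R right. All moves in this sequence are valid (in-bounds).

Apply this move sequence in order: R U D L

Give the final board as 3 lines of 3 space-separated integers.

Answer: 7 5 1
3 2 6
8 0 4

Derivation:
After move 1 (R):
7 5 1
3 2 6
8 4 0

After move 2 (U):
7 5 1
3 2 0
8 4 6

After move 3 (D):
7 5 1
3 2 6
8 4 0

After move 4 (L):
7 5 1
3 2 6
8 0 4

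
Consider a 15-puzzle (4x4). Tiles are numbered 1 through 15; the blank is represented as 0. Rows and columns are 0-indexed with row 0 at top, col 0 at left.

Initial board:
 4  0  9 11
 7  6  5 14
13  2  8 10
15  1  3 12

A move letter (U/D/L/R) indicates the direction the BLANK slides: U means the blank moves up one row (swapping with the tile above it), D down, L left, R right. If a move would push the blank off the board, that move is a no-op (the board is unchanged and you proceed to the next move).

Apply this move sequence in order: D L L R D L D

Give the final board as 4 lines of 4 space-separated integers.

Answer:  4  6  9 11
 7  2  5 14
15 13  8 10
 0  1  3 12

Derivation:
After move 1 (D):
 4  6  9 11
 7  0  5 14
13  2  8 10
15  1  3 12

After move 2 (L):
 4  6  9 11
 0  7  5 14
13  2  8 10
15  1  3 12

After move 3 (L):
 4  6  9 11
 0  7  5 14
13  2  8 10
15  1  3 12

After move 4 (R):
 4  6  9 11
 7  0  5 14
13  2  8 10
15  1  3 12

After move 5 (D):
 4  6  9 11
 7  2  5 14
13  0  8 10
15  1  3 12

After move 6 (L):
 4  6  9 11
 7  2  5 14
 0 13  8 10
15  1  3 12

After move 7 (D):
 4  6  9 11
 7  2  5 14
15 13  8 10
 0  1  3 12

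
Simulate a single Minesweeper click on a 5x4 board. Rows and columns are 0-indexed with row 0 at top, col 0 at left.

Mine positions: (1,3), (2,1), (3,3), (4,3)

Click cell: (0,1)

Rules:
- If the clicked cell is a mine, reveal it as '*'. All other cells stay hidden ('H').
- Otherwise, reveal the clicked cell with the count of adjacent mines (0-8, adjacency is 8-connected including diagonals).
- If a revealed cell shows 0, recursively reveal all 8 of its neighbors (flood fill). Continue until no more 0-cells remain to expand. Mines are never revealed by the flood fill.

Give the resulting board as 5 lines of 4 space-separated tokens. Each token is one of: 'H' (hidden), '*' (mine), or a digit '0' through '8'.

0 0 1 H
1 1 2 H
H H H H
H H H H
H H H H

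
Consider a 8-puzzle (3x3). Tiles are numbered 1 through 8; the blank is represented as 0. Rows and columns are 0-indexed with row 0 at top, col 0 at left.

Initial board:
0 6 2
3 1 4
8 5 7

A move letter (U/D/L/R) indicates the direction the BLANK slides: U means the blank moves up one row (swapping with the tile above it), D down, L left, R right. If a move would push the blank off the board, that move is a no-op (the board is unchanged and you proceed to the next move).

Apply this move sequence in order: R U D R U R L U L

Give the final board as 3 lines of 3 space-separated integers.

Answer: 0 6 1
3 4 2
8 5 7

Derivation:
After move 1 (R):
6 0 2
3 1 4
8 5 7

After move 2 (U):
6 0 2
3 1 4
8 5 7

After move 3 (D):
6 1 2
3 0 4
8 5 7

After move 4 (R):
6 1 2
3 4 0
8 5 7

After move 5 (U):
6 1 0
3 4 2
8 5 7

After move 6 (R):
6 1 0
3 4 2
8 5 7

After move 7 (L):
6 0 1
3 4 2
8 5 7

After move 8 (U):
6 0 1
3 4 2
8 5 7

After move 9 (L):
0 6 1
3 4 2
8 5 7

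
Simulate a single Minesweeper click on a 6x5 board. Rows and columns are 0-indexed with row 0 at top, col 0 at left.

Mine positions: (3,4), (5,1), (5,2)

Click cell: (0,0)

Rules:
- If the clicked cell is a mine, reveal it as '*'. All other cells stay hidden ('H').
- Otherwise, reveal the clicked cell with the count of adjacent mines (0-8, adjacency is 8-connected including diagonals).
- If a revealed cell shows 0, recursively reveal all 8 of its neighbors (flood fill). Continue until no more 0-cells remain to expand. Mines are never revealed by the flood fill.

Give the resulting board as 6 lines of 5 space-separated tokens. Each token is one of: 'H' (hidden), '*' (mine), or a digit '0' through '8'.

0 0 0 0 0
0 0 0 0 0
0 0 0 1 1
0 0 0 1 H
1 2 2 2 H
H H H H H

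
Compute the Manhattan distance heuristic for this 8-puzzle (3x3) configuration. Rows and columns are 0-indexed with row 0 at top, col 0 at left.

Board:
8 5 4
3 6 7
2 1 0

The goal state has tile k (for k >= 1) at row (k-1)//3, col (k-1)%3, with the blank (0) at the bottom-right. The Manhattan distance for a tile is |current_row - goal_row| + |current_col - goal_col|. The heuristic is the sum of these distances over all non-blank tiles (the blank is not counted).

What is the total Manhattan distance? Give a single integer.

Tile 8: at (0,0), goal (2,1), distance |0-2|+|0-1| = 3
Tile 5: at (0,1), goal (1,1), distance |0-1|+|1-1| = 1
Tile 4: at (0,2), goal (1,0), distance |0-1|+|2-0| = 3
Tile 3: at (1,0), goal (0,2), distance |1-0|+|0-2| = 3
Tile 6: at (1,1), goal (1,2), distance |1-1|+|1-2| = 1
Tile 7: at (1,2), goal (2,0), distance |1-2|+|2-0| = 3
Tile 2: at (2,0), goal (0,1), distance |2-0|+|0-1| = 3
Tile 1: at (2,1), goal (0,0), distance |2-0|+|1-0| = 3
Sum: 3 + 1 + 3 + 3 + 1 + 3 + 3 + 3 = 20

Answer: 20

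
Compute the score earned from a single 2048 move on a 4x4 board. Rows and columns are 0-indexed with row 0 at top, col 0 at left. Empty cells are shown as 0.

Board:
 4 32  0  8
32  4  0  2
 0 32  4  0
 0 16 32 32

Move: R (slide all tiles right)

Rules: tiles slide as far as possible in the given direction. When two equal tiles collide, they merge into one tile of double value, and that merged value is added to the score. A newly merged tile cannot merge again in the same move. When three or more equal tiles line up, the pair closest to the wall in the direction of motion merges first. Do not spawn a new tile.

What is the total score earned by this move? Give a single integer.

Answer: 64

Derivation:
Slide right:
row 0: [4, 32, 0, 8] -> [0, 4, 32, 8]  score +0 (running 0)
row 1: [32, 4, 0, 2] -> [0, 32, 4, 2]  score +0 (running 0)
row 2: [0, 32, 4, 0] -> [0, 0, 32, 4]  score +0 (running 0)
row 3: [0, 16, 32, 32] -> [0, 0, 16, 64]  score +64 (running 64)
Board after move:
 0  4 32  8
 0 32  4  2
 0  0 32  4
 0  0 16 64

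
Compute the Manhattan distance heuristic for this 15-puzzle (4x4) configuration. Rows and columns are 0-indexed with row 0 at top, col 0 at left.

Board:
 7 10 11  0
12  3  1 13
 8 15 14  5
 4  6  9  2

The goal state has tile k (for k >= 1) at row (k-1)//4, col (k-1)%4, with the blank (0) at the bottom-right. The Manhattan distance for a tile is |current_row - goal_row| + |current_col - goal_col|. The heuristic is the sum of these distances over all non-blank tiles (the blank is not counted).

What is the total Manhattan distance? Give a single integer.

Answer: 49

Derivation:
Tile 7: (0,0)->(1,2) = 3
Tile 10: (0,1)->(2,1) = 2
Tile 11: (0,2)->(2,2) = 2
Tile 12: (1,0)->(2,3) = 4
Tile 3: (1,1)->(0,2) = 2
Tile 1: (1,2)->(0,0) = 3
Tile 13: (1,3)->(3,0) = 5
Tile 8: (2,0)->(1,3) = 4
Tile 15: (2,1)->(3,2) = 2
Tile 14: (2,2)->(3,1) = 2
Tile 5: (2,3)->(1,0) = 4
Tile 4: (3,0)->(0,3) = 6
Tile 6: (3,1)->(1,1) = 2
Tile 9: (3,2)->(2,0) = 3
Tile 2: (3,3)->(0,1) = 5
Sum: 3 + 2 + 2 + 4 + 2 + 3 + 5 + 4 + 2 + 2 + 4 + 6 + 2 + 3 + 5 = 49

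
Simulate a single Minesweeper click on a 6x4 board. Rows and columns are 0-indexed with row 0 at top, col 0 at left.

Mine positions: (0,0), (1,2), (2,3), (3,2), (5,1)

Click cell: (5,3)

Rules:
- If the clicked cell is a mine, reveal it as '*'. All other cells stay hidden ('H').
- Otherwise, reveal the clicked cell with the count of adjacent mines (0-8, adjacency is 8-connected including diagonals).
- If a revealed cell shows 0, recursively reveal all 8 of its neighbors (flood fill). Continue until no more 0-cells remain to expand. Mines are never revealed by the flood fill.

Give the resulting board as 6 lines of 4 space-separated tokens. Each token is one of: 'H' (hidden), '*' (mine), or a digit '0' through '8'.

H H H H
H H H H
H H H H
H H H H
H H 2 1
H H 1 0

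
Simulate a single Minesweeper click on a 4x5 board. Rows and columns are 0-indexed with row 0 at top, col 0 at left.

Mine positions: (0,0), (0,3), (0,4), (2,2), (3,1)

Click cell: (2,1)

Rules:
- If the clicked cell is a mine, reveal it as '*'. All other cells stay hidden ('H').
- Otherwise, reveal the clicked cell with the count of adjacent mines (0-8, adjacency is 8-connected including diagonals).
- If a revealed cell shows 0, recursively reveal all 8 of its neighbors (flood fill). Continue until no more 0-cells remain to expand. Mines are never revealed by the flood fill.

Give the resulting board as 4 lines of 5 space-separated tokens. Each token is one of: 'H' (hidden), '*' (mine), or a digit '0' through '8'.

H H H H H
H H H H H
H 2 H H H
H H H H H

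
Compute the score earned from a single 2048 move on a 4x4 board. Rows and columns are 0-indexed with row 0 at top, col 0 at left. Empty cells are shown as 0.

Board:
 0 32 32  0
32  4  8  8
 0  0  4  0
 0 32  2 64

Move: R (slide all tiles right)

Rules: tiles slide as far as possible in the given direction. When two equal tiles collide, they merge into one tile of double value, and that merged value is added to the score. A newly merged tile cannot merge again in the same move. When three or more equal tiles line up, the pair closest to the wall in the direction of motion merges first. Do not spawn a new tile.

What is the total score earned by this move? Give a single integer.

Answer: 80

Derivation:
Slide right:
row 0: [0, 32, 32, 0] -> [0, 0, 0, 64]  score +64 (running 64)
row 1: [32, 4, 8, 8] -> [0, 32, 4, 16]  score +16 (running 80)
row 2: [0, 0, 4, 0] -> [0, 0, 0, 4]  score +0 (running 80)
row 3: [0, 32, 2, 64] -> [0, 32, 2, 64]  score +0 (running 80)
Board after move:
 0  0  0 64
 0 32  4 16
 0  0  0  4
 0 32  2 64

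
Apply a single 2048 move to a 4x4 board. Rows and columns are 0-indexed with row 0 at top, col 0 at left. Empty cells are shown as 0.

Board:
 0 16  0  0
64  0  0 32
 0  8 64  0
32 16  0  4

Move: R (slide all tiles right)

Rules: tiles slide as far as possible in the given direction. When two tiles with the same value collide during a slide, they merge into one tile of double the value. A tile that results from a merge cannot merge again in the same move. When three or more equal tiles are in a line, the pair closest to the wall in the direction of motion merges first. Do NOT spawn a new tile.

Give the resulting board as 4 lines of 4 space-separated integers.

Slide right:
row 0: [0, 16, 0, 0] -> [0, 0, 0, 16]
row 1: [64, 0, 0, 32] -> [0, 0, 64, 32]
row 2: [0, 8, 64, 0] -> [0, 0, 8, 64]
row 3: [32, 16, 0, 4] -> [0, 32, 16, 4]

Answer:  0  0  0 16
 0  0 64 32
 0  0  8 64
 0 32 16  4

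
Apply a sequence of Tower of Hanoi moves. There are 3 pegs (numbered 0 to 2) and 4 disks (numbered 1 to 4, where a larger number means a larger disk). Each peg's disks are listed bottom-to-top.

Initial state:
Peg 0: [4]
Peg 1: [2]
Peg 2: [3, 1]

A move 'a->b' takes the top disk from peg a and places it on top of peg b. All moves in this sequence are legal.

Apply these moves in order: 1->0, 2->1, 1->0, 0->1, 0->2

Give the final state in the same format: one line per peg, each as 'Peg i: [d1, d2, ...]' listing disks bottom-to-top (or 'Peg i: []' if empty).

After move 1 (1->0):
Peg 0: [4, 2]
Peg 1: []
Peg 2: [3, 1]

After move 2 (2->1):
Peg 0: [4, 2]
Peg 1: [1]
Peg 2: [3]

After move 3 (1->0):
Peg 0: [4, 2, 1]
Peg 1: []
Peg 2: [3]

After move 4 (0->1):
Peg 0: [4, 2]
Peg 1: [1]
Peg 2: [3]

After move 5 (0->2):
Peg 0: [4]
Peg 1: [1]
Peg 2: [3, 2]

Answer: Peg 0: [4]
Peg 1: [1]
Peg 2: [3, 2]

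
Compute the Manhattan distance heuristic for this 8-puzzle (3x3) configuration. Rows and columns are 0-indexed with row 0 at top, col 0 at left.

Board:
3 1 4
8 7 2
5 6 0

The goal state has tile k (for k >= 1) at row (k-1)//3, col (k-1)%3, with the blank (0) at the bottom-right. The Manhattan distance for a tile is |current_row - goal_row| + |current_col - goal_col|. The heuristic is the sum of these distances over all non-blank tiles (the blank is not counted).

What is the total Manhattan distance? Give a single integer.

Tile 3: at (0,0), goal (0,2), distance |0-0|+|0-2| = 2
Tile 1: at (0,1), goal (0,0), distance |0-0|+|1-0| = 1
Tile 4: at (0,2), goal (1,0), distance |0-1|+|2-0| = 3
Tile 8: at (1,0), goal (2,1), distance |1-2|+|0-1| = 2
Tile 7: at (1,1), goal (2,0), distance |1-2|+|1-0| = 2
Tile 2: at (1,2), goal (0,1), distance |1-0|+|2-1| = 2
Tile 5: at (2,0), goal (1,1), distance |2-1|+|0-1| = 2
Tile 6: at (2,1), goal (1,2), distance |2-1|+|1-2| = 2
Sum: 2 + 1 + 3 + 2 + 2 + 2 + 2 + 2 = 16

Answer: 16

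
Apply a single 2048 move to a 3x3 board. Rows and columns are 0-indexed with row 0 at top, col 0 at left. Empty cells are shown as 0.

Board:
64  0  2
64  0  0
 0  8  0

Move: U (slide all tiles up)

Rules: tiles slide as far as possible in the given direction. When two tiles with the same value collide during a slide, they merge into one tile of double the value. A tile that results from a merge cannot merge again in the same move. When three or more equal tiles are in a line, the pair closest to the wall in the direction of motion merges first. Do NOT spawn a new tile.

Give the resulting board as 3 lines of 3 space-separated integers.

Slide up:
col 0: [64, 64, 0] -> [128, 0, 0]
col 1: [0, 0, 8] -> [8, 0, 0]
col 2: [2, 0, 0] -> [2, 0, 0]

Answer: 128   8   2
  0   0   0
  0   0   0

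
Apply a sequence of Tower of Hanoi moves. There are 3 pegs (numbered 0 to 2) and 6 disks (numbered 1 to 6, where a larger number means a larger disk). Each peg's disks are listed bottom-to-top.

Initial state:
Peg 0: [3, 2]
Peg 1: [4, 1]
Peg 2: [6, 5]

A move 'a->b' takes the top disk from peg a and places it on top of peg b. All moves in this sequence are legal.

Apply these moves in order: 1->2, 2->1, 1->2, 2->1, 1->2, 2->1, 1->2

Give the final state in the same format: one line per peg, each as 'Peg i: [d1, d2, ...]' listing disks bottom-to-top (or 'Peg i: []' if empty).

After move 1 (1->2):
Peg 0: [3, 2]
Peg 1: [4]
Peg 2: [6, 5, 1]

After move 2 (2->1):
Peg 0: [3, 2]
Peg 1: [4, 1]
Peg 2: [6, 5]

After move 3 (1->2):
Peg 0: [3, 2]
Peg 1: [4]
Peg 2: [6, 5, 1]

After move 4 (2->1):
Peg 0: [3, 2]
Peg 1: [4, 1]
Peg 2: [6, 5]

After move 5 (1->2):
Peg 0: [3, 2]
Peg 1: [4]
Peg 2: [6, 5, 1]

After move 6 (2->1):
Peg 0: [3, 2]
Peg 1: [4, 1]
Peg 2: [6, 5]

After move 7 (1->2):
Peg 0: [3, 2]
Peg 1: [4]
Peg 2: [6, 5, 1]

Answer: Peg 0: [3, 2]
Peg 1: [4]
Peg 2: [6, 5, 1]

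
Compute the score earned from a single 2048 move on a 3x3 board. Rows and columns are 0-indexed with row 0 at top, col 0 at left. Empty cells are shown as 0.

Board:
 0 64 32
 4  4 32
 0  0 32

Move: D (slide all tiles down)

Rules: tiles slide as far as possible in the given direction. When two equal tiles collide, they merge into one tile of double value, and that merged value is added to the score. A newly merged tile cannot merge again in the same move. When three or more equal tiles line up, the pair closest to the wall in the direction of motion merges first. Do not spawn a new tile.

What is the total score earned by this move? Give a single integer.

Slide down:
col 0: [0, 4, 0] -> [0, 0, 4]  score +0 (running 0)
col 1: [64, 4, 0] -> [0, 64, 4]  score +0 (running 0)
col 2: [32, 32, 32] -> [0, 32, 64]  score +64 (running 64)
Board after move:
 0  0  0
 0 64 32
 4  4 64

Answer: 64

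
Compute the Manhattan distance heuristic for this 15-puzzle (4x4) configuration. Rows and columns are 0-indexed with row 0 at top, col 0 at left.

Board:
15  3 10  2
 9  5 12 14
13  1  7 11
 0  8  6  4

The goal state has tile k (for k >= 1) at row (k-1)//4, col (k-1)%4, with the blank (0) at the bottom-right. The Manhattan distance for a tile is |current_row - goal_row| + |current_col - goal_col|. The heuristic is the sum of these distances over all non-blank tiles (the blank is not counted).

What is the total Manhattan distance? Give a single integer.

Tile 15: at (0,0), goal (3,2), distance |0-3|+|0-2| = 5
Tile 3: at (0,1), goal (0,2), distance |0-0|+|1-2| = 1
Tile 10: at (0,2), goal (2,1), distance |0-2|+|2-1| = 3
Tile 2: at (0,3), goal (0,1), distance |0-0|+|3-1| = 2
Tile 9: at (1,0), goal (2,0), distance |1-2|+|0-0| = 1
Tile 5: at (1,1), goal (1,0), distance |1-1|+|1-0| = 1
Tile 12: at (1,2), goal (2,3), distance |1-2|+|2-3| = 2
Tile 14: at (1,3), goal (3,1), distance |1-3|+|3-1| = 4
Tile 13: at (2,0), goal (3,0), distance |2-3|+|0-0| = 1
Tile 1: at (2,1), goal (0,0), distance |2-0|+|1-0| = 3
Tile 7: at (2,2), goal (1,2), distance |2-1|+|2-2| = 1
Tile 11: at (2,3), goal (2,2), distance |2-2|+|3-2| = 1
Tile 8: at (3,1), goal (1,3), distance |3-1|+|1-3| = 4
Tile 6: at (3,2), goal (1,1), distance |3-1|+|2-1| = 3
Tile 4: at (3,3), goal (0,3), distance |3-0|+|3-3| = 3
Sum: 5 + 1 + 3 + 2 + 1 + 1 + 2 + 4 + 1 + 3 + 1 + 1 + 4 + 3 + 3 = 35

Answer: 35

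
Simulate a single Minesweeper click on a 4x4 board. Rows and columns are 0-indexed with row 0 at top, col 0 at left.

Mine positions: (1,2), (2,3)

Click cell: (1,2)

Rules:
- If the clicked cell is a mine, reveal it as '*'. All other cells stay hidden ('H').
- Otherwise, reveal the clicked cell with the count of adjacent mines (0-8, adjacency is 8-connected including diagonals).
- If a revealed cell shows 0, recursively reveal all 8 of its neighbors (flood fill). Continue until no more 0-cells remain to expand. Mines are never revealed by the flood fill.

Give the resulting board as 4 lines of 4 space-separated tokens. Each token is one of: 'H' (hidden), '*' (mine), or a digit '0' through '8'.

H H H H
H H * H
H H H H
H H H H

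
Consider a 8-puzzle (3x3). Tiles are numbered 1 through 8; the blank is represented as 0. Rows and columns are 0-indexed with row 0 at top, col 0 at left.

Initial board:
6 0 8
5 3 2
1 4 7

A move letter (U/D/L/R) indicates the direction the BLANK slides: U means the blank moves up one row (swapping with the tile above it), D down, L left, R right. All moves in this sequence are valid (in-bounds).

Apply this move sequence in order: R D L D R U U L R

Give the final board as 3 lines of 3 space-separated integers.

After move 1 (R):
6 8 0
5 3 2
1 4 7

After move 2 (D):
6 8 2
5 3 0
1 4 7

After move 3 (L):
6 8 2
5 0 3
1 4 7

After move 4 (D):
6 8 2
5 4 3
1 0 7

After move 5 (R):
6 8 2
5 4 3
1 7 0

After move 6 (U):
6 8 2
5 4 0
1 7 3

After move 7 (U):
6 8 0
5 4 2
1 7 3

After move 8 (L):
6 0 8
5 4 2
1 7 3

After move 9 (R):
6 8 0
5 4 2
1 7 3

Answer: 6 8 0
5 4 2
1 7 3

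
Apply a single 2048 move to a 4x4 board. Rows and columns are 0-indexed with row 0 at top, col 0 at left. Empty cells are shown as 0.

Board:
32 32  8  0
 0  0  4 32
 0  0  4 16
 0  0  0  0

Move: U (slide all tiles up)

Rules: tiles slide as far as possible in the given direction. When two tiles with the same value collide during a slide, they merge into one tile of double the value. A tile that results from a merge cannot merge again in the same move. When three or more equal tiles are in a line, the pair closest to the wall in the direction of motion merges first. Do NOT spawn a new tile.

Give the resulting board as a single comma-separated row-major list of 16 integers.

Answer: 32, 32, 8, 32, 0, 0, 8, 16, 0, 0, 0, 0, 0, 0, 0, 0

Derivation:
Slide up:
col 0: [32, 0, 0, 0] -> [32, 0, 0, 0]
col 1: [32, 0, 0, 0] -> [32, 0, 0, 0]
col 2: [8, 4, 4, 0] -> [8, 8, 0, 0]
col 3: [0, 32, 16, 0] -> [32, 16, 0, 0]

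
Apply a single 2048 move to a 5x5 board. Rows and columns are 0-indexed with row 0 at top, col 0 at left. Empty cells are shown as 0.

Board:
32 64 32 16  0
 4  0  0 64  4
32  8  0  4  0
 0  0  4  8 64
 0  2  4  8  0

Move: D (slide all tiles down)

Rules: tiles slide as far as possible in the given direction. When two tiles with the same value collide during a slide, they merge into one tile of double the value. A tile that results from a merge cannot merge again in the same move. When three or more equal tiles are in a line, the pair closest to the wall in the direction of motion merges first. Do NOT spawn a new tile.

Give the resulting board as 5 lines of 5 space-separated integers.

Answer:  0  0  0  0  0
 0  0  0 16  0
32 64  0 64  0
 4  8 32  4  4
32  2  8 16 64

Derivation:
Slide down:
col 0: [32, 4, 32, 0, 0] -> [0, 0, 32, 4, 32]
col 1: [64, 0, 8, 0, 2] -> [0, 0, 64, 8, 2]
col 2: [32, 0, 0, 4, 4] -> [0, 0, 0, 32, 8]
col 3: [16, 64, 4, 8, 8] -> [0, 16, 64, 4, 16]
col 4: [0, 4, 0, 64, 0] -> [0, 0, 0, 4, 64]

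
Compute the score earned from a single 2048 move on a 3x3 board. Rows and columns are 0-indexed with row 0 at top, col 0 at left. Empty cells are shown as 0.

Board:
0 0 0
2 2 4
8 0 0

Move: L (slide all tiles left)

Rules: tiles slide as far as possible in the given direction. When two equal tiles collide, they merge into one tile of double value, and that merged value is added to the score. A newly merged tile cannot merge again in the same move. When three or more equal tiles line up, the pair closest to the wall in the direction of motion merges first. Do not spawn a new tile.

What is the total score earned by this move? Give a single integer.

Answer: 4

Derivation:
Slide left:
row 0: [0, 0, 0] -> [0, 0, 0]  score +0 (running 0)
row 1: [2, 2, 4] -> [4, 4, 0]  score +4 (running 4)
row 2: [8, 0, 0] -> [8, 0, 0]  score +0 (running 4)
Board after move:
0 0 0
4 4 0
8 0 0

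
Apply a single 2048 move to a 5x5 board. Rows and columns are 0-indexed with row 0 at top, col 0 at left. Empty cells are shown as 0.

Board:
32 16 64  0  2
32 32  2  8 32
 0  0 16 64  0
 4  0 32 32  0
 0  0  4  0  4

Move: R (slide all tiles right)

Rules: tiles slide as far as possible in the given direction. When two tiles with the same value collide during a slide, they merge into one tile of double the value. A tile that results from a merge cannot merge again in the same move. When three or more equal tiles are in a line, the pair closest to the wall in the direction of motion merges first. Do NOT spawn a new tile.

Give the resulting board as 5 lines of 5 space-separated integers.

Answer:  0 32 16 64  2
 0 64  2  8 32
 0  0  0 16 64
 0  0  0  4 64
 0  0  0  0  8

Derivation:
Slide right:
row 0: [32, 16, 64, 0, 2] -> [0, 32, 16, 64, 2]
row 1: [32, 32, 2, 8, 32] -> [0, 64, 2, 8, 32]
row 2: [0, 0, 16, 64, 0] -> [0, 0, 0, 16, 64]
row 3: [4, 0, 32, 32, 0] -> [0, 0, 0, 4, 64]
row 4: [0, 0, 4, 0, 4] -> [0, 0, 0, 0, 8]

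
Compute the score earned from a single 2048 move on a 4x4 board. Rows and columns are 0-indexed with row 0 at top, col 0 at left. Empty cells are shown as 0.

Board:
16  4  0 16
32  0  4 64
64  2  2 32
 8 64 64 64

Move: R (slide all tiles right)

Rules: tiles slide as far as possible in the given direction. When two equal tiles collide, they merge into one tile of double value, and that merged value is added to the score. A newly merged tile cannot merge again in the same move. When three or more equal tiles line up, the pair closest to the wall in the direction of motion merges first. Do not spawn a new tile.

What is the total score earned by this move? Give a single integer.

Slide right:
row 0: [16, 4, 0, 16] -> [0, 16, 4, 16]  score +0 (running 0)
row 1: [32, 0, 4, 64] -> [0, 32, 4, 64]  score +0 (running 0)
row 2: [64, 2, 2, 32] -> [0, 64, 4, 32]  score +4 (running 4)
row 3: [8, 64, 64, 64] -> [0, 8, 64, 128]  score +128 (running 132)
Board after move:
  0  16   4  16
  0  32   4  64
  0  64   4  32
  0   8  64 128

Answer: 132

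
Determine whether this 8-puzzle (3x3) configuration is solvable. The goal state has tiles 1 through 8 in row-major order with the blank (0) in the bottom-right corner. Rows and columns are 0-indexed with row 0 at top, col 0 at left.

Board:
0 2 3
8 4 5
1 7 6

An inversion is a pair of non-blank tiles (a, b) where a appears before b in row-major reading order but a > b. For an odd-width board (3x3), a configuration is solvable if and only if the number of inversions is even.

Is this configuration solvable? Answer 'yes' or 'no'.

Inversions (pairs i<j in row-major order where tile[i] > tile[j] > 0): 10
10 is even, so the puzzle is solvable.

Answer: yes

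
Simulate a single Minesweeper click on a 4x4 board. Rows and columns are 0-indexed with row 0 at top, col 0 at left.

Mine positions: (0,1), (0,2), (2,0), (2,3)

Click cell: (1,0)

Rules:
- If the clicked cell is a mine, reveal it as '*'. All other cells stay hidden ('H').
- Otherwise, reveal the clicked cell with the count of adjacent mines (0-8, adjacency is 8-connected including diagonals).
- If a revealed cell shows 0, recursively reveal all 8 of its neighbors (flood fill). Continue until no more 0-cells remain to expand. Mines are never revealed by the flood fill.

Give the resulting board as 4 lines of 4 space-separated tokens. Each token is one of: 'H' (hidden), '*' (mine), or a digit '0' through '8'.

H H H H
2 H H H
H H H H
H H H H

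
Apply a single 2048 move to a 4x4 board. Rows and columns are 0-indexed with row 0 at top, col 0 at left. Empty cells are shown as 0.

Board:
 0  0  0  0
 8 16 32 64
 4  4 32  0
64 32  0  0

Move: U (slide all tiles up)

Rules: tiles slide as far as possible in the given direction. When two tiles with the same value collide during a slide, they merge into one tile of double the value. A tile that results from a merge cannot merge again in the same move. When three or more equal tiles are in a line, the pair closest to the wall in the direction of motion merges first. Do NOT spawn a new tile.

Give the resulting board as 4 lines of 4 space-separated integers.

Slide up:
col 0: [0, 8, 4, 64] -> [8, 4, 64, 0]
col 1: [0, 16, 4, 32] -> [16, 4, 32, 0]
col 2: [0, 32, 32, 0] -> [64, 0, 0, 0]
col 3: [0, 64, 0, 0] -> [64, 0, 0, 0]

Answer:  8 16 64 64
 4  4  0  0
64 32  0  0
 0  0  0  0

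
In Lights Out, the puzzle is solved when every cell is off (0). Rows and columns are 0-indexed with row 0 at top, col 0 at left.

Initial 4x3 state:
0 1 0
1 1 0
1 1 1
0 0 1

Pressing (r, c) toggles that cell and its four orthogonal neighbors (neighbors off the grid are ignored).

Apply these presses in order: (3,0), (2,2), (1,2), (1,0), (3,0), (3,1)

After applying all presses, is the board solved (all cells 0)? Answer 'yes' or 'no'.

After press 1 at (3,0):
0 1 0
1 1 0
0 1 1
1 1 1

After press 2 at (2,2):
0 1 0
1 1 1
0 0 0
1 1 0

After press 3 at (1,2):
0 1 1
1 0 0
0 0 1
1 1 0

After press 4 at (1,0):
1 1 1
0 1 0
1 0 1
1 1 0

After press 5 at (3,0):
1 1 1
0 1 0
0 0 1
0 0 0

After press 6 at (3,1):
1 1 1
0 1 0
0 1 1
1 1 1

Lights still on: 9

Answer: no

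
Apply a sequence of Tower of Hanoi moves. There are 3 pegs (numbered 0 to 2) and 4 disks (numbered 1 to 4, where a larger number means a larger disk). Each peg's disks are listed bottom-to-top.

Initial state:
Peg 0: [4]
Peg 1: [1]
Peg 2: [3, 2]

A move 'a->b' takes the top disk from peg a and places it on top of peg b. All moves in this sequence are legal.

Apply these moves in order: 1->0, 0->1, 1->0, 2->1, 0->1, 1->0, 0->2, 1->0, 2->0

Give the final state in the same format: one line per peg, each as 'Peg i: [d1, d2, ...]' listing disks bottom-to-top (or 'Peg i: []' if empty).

Answer: Peg 0: [4, 2, 1]
Peg 1: []
Peg 2: [3]

Derivation:
After move 1 (1->0):
Peg 0: [4, 1]
Peg 1: []
Peg 2: [3, 2]

After move 2 (0->1):
Peg 0: [4]
Peg 1: [1]
Peg 2: [3, 2]

After move 3 (1->0):
Peg 0: [4, 1]
Peg 1: []
Peg 2: [3, 2]

After move 4 (2->1):
Peg 0: [4, 1]
Peg 1: [2]
Peg 2: [3]

After move 5 (0->1):
Peg 0: [4]
Peg 1: [2, 1]
Peg 2: [3]

After move 6 (1->0):
Peg 0: [4, 1]
Peg 1: [2]
Peg 2: [3]

After move 7 (0->2):
Peg 0: [4]
Peg 1: [2]
Peg 2: [3, 1]

After move 8 (1->0):
Peg 0: [4, 2]
Peg 1: []
Peg 2: [3, 1]

After move 9 (2->0):
Peg 0: [4, 2, 1]
Peg 1: []
Peg 2: [3]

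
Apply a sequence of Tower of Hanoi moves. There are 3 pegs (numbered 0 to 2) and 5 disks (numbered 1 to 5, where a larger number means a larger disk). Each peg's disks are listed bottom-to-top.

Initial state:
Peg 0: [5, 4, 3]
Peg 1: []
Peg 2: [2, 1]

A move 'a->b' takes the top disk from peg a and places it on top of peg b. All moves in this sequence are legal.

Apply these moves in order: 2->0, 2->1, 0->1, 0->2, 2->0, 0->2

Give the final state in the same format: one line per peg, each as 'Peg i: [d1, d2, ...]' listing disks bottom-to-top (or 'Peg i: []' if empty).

After move 1 (2->0):
Peg 0: [5, 4, 3, 1]
Peg 1: []
Peg 2: [2]

After move 2 (2->1):
Peg 0: [5, 4, 3, 1]
Peg 1: [2]
Peg 2: []

After move 3 (0->1):
Peg 0: [5, 4, 3]
Peg 1: [2, 1]
Peg 2: []

After move 4 (0->2):
Peg 0: [5, 4]
Peg 1: [2, 1]
Peg 2: [3]

After move 5 (2->0):
Peg 0: [5, 4, 3]
Peg 1: [2, 1]
Peg 2: []

After move 6 (0->2):
Peg 0: [5, 4]
Peg 1: [2, 1]
Peg 2: [3]

Answer: Peg 0: [5, 4]
Peg 1: [2, 1]
Peg 2: [3]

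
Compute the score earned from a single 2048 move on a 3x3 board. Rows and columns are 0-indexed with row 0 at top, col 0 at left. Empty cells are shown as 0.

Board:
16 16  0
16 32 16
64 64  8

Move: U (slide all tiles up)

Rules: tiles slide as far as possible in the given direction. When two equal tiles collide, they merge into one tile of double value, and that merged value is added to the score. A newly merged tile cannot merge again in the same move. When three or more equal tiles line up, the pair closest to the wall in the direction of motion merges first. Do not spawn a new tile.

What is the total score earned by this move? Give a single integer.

Answer: 32

Derivation:
Slide up:
col 0: [16, 16, 64] -> [32, 64, 0]  score +32 (running 32)
col 1: [16, 32, 64] -> [16, 32, 64]  score +0 (running 32)
col 2: [0, 16, 8] -> [16, 8, 0]  score +0 (running 32)
Board after move:
32 16 16
64 32  8
 0 64  0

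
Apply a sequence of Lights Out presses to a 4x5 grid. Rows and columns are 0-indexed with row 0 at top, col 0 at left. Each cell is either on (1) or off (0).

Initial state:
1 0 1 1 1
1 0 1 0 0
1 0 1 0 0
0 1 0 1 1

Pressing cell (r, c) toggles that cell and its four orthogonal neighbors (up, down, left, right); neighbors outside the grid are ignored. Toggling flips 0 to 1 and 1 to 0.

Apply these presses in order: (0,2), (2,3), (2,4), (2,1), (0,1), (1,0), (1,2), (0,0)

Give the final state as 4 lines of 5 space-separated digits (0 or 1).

After press 1 at (0,2):
1 1 0 0 1
1 0 0 0 0
1 0 1 0 0
0 1 0 1 1

After press 2 at (2,3):
1 1 0 0 1
1 0 0 1 0
1 0 0 1 1
0 1 0 0 1

After press 3 at (2,4):
1 1 0 0 1
1 0 0 1 1
1 0 0 0 0
0 1 0 0 0

After press 4 at (2,1):
1 1 0 0 1
1 1 0 1 1
0 1 1 0 0
0 0 0 0 0

After press 5 at (0,1):
0 0 1 0 1
1 0 0 1 1
0 1 1 0 0
0 0 0 0 0

After press 6 at (1,0):
1 0 1 0 1
0 1 0 1 1
1 1 1 0 0
0 0 0 0 0

After press 7 at (1,2):
1 0 0 0 1
0 0 1 0 1
1 1 0 0 0
0 0 0 0 0

After press 8 at (0,0):
0 1 0 0 1
1 0 1 0 1
1 1 0 0 0
0 0 0 0 0

Answer: 0 1 0 0 1
1 0 1 0 1
1 1 0 0 0
0 0 0 0 0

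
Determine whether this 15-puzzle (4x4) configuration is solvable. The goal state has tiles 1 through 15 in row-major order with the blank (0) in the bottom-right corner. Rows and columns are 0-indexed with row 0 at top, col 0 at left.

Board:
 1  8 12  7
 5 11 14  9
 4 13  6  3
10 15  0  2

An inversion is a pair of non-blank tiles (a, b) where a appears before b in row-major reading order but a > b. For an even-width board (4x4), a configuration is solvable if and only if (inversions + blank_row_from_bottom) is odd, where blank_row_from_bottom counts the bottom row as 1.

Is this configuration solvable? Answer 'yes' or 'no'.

Inversions: 51
Blank is in row 3 (0-indexed from top), which is row 1 counting from the bottom (bottom = 1).
51 + 1 = 52, which is even, so the puzzle is not solvable.

Answer: no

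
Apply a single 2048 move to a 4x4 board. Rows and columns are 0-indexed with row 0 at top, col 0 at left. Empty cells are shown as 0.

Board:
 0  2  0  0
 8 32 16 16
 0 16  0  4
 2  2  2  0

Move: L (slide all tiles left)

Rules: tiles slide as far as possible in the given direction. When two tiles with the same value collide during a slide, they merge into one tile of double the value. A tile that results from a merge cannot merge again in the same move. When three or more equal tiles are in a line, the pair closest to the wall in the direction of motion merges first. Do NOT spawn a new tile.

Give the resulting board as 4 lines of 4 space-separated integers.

Answer:  2  0  0  0
 8 32 32  0
16  4  0  0
 4  2  0  0

Derivation:
Slide left:
row 0: [0, 2, 0, 0] -> [2, 0, 0, 0]
row 1: [8, 32, 16, 16] -> [8, 32, 32, 0]
row 2: [0, 16, 0, 4] -> [16, 4, 0, 0]
row 3: [2, 2, 2, 0] -> [4, 2, 0, 0]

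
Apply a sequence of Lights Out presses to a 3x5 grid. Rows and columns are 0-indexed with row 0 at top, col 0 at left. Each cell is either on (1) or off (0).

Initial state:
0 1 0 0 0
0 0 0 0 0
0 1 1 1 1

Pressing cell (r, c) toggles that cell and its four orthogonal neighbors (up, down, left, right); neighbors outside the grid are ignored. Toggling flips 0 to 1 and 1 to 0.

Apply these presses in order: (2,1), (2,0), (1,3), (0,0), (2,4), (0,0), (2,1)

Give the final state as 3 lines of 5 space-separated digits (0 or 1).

After press 1 at (2,1):
0 1 0 0 0
0 1 0 0 0
1 0 0 1 1

After press 2 at (2,0):
0 1 0 0 0
1 1 0 0 0
0 1 0 1 1

After press 3 at (1,3):
0 1 0 1 0
1 1 1 1 1
0 1 0 0 1

After press 4 at (0,0):
1 0 0 1 0
0 1 1 1 1
0 1 0 0 1

After press 5 at (2,4):
1 0 0 1 0
0 1 1 1 0
0 1 0 1 0

After press 6 at (0,0):
0 1 0 1 0
1 1 1 1 0
0 1 0 1 0

After press 7 at (2,1):
0 1 0 1 0
1 0 1 1 0
1 0 1 1 0

Answer: 0 1 0 1 0
1 0 1 1 0
1 0 1 1 0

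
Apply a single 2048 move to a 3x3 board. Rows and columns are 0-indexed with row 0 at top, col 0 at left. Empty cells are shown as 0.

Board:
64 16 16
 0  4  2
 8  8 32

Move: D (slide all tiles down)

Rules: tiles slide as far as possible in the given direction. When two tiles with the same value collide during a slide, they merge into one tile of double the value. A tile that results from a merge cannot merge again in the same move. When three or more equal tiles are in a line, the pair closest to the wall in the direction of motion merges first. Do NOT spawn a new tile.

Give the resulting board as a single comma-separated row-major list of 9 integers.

Answer: 0, 16, 16, 64, 4, 2, 8, 8, 32

Derivation:
Slide down:
col 0: [64, 0, 8] -> [0, 64, 8]
col 1: [16, 4, 8] -> [16, 4, 8]
col 2: [16, 2, 32] -> [16, 2, 32]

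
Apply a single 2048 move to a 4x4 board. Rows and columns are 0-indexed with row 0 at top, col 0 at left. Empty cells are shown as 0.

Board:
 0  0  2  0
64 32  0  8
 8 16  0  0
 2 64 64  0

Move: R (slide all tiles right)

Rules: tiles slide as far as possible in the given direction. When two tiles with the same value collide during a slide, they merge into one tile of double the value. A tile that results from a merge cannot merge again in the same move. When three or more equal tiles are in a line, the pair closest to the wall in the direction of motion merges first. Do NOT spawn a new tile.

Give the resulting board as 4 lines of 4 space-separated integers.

Slide right:
row 0: [0, 0, 2, 0] -> [0, 0, 0, 2]
row 1: [64, 32, 0, 8] -> [0, 64, 32, 8]
row 2: [8, 16, 0, 0] -> [0, 0, 8, 16]
row 3: [2, 64, 64, 0] -> [0, 0, 2, 128]

Answer:   0   0   0   2
  0  64  32   8
  0   0   8  16
  0   0   2 128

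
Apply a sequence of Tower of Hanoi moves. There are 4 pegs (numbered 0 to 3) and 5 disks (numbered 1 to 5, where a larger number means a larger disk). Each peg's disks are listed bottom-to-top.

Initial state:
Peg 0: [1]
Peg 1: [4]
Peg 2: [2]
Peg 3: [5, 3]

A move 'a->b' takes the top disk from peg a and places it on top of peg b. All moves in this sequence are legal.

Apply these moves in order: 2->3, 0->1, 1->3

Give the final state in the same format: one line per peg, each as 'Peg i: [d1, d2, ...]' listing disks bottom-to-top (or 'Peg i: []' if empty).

After move 1 (2->3):
Peg 0: [1]
Peg 1: [4]
Peg 2: []
Peg 3: [5, 3, 2]

After move 2 (0->1):
Peg 0: []
Peg 1: [4, 1]
Peg 2: []
Peg 3: [5, 3, 2]

After move 3 (1->3):
Peg 0: []
Peg 1: [4]
Peg 2: []
Peg 3: [5, 3, 2, 1]

Answer: Peg 0: []
Peg 1: [4]
Peg 2: []
Peg 3: [5, 3, 2, 1]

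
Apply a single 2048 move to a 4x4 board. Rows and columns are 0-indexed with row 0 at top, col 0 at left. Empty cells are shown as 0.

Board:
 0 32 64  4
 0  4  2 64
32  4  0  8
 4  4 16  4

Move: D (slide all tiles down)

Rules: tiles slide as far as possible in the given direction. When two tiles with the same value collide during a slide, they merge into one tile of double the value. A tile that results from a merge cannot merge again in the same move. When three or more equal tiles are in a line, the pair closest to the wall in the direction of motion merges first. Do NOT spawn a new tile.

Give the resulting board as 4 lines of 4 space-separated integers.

Slide down:
col 0: [0, 0, 32, 4] -> [0, 0, 32, 4]
col 1: [32, 4, 4, 4] -> [0, 32, 4, 8]
col 2: [64, 2, 0, 16] -> [0, 64, 2, 16]
col 3: [4, 64, 8, 4] -> [4, 64, 8, 4]

Answer:  0  0  0  4
 0 32 64 64
32  4  2  8
 4  8 16  4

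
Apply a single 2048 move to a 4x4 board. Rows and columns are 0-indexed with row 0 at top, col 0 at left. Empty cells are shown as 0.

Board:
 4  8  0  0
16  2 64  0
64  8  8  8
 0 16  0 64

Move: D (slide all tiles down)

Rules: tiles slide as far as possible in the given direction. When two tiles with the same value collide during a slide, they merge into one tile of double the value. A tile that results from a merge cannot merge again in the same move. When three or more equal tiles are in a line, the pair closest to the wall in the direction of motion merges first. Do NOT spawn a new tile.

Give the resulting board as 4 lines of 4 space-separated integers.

Slide down:
col 0: [4, 16, 64, 0] -> [0, 4, 16, 64]
col 1: [8, 2, 8, 16] -> [8, 2, 8, 16]
col 2: [0, 64, 8, 0] -> [0, 0, 64, 8]
col 3: [0, 0, 8, 64] -> [0, 0, 8, 64]

Answer:  0  8  0  0
 4  2  0  0
16  8 64  8
64 16  8 64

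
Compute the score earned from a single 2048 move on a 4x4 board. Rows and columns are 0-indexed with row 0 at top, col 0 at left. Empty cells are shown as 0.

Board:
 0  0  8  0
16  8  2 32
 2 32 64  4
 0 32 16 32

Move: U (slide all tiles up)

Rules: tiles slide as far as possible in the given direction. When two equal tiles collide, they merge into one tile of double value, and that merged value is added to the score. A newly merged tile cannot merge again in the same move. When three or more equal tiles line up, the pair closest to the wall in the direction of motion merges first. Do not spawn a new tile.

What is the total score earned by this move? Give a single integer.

Answer: 64

Derivation:
Slide up:
col 0: [0, 16, 2, 0] -> [16, 2, 0, 0]  score +0 (running 0)
col 1: [0, 8, 32, 32] -> [8, 64, 0, 0]  score +64 (running 64)
col 2: [8, 2, 64, 16] -> [8, 2, 64, 16]  score +0 (running 64)
col 3: [0, 32, 4, 32] -> [32, 4, 32, 0]  score +0 (running 64)
Board after move:
16  8  8 32
 2 64  2  4
 0  0 64 32
 0  0 16  0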